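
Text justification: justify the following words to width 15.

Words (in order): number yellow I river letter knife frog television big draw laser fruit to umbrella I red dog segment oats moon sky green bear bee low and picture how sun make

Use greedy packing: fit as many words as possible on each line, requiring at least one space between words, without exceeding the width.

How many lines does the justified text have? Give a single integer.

Answer: 12

Derivation:
Line 1: ['number', 'yellow', 'I'] (min_width=15, slack=0)
Line 2: ['river', 'letter'] (min_width=12, slack=3)
Line 3: ['knife', 'frog'] (min_width=10, slack=5)
Line 4: ['television', 'big'] (min_width=14, slack=1)
Line 5: ['draw', 'laser'] (min_width=10, slack=5)
Line 6: ['fruit', 'to'] (min_width=8, slack=7)
Line 7: ['umbrella', 'I', 'red'] (min_width=14, slack=1)
Line 8: ['dog', 'segment'] (min_width=11, slack=4)
Line 9: ['oats', 'moon', 'sky'] (min_width=13, slack=2)
Line 10: ['green', 'bear', 'bee'] (min_width=14, slack=1)
Line 11: ['low', 'and', 'picture'] (min_width=15, slack=0)
Line 12: ['how', 'sun', 'make'] (min_width=12, slack=3)
Total lines: 12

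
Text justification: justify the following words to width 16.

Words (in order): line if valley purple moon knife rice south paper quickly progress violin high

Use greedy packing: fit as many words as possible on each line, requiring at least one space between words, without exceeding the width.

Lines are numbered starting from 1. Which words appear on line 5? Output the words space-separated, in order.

Line 1: ['line', 'if', 'valley'] (min_width=14, slack=2)
Line 2: ['purple', 'moon'] (min_width=11, slack=5)
Line 3: ['knife', 'rice', 'south'] (min_width=16, slack=0)
Line 4: ['paper', 'quickly'] (min_width=13, slack=3)
Line 5: ['progress', 'violin'] (min_width=15, slack=1)
Line 6: ['high'] (min_width=4, slack=12)

Answer: progress violin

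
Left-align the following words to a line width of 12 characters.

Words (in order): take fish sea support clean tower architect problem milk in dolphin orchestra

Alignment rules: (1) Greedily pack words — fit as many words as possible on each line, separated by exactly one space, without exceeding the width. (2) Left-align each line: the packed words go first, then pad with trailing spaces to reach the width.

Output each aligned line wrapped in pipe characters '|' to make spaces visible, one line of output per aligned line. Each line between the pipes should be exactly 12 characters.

Answer: |take fish   |
|sea support |
|clean tower |
|architect   |
|problem milk|
|in dolphin  |
|orchestra   |

Derivation:
Line 1: ['take', 'fish'] (min_width=9, slack=3)
Line 2: ['sea', 'support'] (min_width=11, slack=1)
Line 3: ['clean', 'tower'] (min_width=11, slack=1)
Line 4: ['architect'] (min_width=9, slack=3)
Line 5: ['problem', 'milk'] (min_width=12, slack=0)
Line 6: ['in', 'dolphin'] (min_width=10, slack=2)
Line 7: ['orchestra'] (min_width=9, slack=3)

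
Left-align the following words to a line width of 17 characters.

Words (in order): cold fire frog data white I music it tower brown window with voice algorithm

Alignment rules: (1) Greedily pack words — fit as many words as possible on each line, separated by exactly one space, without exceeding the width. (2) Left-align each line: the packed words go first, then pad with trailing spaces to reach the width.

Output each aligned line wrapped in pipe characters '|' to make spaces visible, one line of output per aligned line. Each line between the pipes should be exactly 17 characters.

Answer: |cold fire frog   |
|data white I     |
|music it tower   |
|brown window with|
|voice algorithm  |

Derivation:
Line 1: ['cold', 'fire', 'frog'] (min_width=14, slack=3)
Line 2: ['data', 'white', 'I'] (min_width=12, slack=5)
Line 3: ['music', 'it', 'tower'] (min_width=14, slack=3)
Line 4: ['brown', 'window', 'with'] (min_width=17, slack=0)
Line 5: ['voice', 'algorithm'] (min_width=15, slack=2)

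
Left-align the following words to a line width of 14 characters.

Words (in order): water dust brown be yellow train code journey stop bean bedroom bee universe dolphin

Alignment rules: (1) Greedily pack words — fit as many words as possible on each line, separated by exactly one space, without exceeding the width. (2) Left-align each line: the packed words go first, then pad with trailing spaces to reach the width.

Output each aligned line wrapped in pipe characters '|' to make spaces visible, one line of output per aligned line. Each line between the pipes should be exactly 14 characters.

Answer: |water dust    |
|brown be      |
|yellow train  |
|code journey  |
|stop bean     |
|bedroom bee   |
|universe      |
|dolphin       |

Derivation:
Line 1: ['water', 'dust'] (min_width=10, slack=4)
Line 2: ['brown', 'be'] (min_width=8, slack=6)
Line 3: ['yellow', 'train'] (min_width=12, slack=2)
Line 4: ['code', 'journey'] (min_width=12, slack=2)
Line 5: ['stop', 'bean'] (min_width=9, slack=5)
Line 6: ['bedroom', 'bee'] (min_width=11, slack=3)
Line 7: ['universe'] (min_width=8, slack=6)
Line 8: ['dolphin'] (min_width=7, slack=7)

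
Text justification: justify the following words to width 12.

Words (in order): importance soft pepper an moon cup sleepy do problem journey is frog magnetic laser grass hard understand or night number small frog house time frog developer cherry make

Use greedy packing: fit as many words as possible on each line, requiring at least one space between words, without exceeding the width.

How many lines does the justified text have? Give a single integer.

Answer: 17

Derivation:
Line 1: ['importance'] (min_width=10, slack=2)
Line 2: ['soft', 'pepper'] (min_width=11, slack=1)
Line 3: ['an', 'moon', 'cup'] (min_width=11, slack=1)
Line 4: ['sleepy', 'do'] (min_width=9, slack=3)
Line 5: ['problem'] (min_width=7, slack=5)
Line 6: ['journey', 'is'] (min_width=10, slack=2)
Line 7: ['frog'] (min_width=4, slack=8)
Line 8: ['magnetic'] (min_width=8, slack=4)
Line 9: ['laser', 'grass'] (min_width=11, slack=1)
Line 10: ['hard'] (min_width=4, slack=8)
Line 11: ['understand'] (min_width=10, slack=2)
Line 12: ['or', 'night'] (min_width=8, slack=4)
Line 13: ['number', 'small'] (min_width=12, slack=0)
Line 14: ['frog', 'house'] (min_width=10, slack=2)
Line 15: ['time', 'frog'] (min_width=9, slack=3)
Line 16: ['developer'] (min_width=9, slack=3)
Line 17: ['cherry', 'make'] (min_width=11, slack=1)
Total lines: 17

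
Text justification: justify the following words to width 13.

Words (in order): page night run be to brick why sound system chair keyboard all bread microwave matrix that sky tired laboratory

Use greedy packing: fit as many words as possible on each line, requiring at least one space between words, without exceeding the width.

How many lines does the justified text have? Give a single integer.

Line 1: ['page', 'night'] (min_width=10, slack=3)
Line 2: ['run', 'be', 'to'] (min_width=9, slack=4)
Line 3: ['brick', 'why'] (min_width=9, slack=4)
Line 4: ['sound', 'system'] (min_width=12, slack=1)
Line 5: ['chair'] (min_width=5, slack=8)
Line 6: ['keyboard', 'all'] (min_width=12, slack=1)
Line 7: ['bread'] (min_width=5, slack=8)
Line 8: ['microwave'] (min_width=9, slack=4)
Line 9: ['matrix', 'that'] (min_width=11, slack=2)
Line 10: ['sky', 'tired'] (min_width=9, slack=4)
Line 11: ['laboratory'] (min_width=10, slack=3)
Total lines: 11

Answer: 11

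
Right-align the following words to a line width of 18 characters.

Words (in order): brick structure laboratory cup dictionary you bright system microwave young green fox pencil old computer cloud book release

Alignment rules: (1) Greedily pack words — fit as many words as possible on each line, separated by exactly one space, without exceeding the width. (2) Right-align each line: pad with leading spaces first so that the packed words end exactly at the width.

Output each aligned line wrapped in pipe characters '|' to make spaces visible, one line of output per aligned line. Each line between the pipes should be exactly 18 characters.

Line 1: ['brick', 'structure'] (min_width=15, slack=3)
Line 2: ['laboratory', 'cup'] (min_width=14, slack=4)
Line 3: ['dictionary', 'you'] (min_width=14, slack=4)
Line 4: ['bright', 'system'] (min_width=13, slack=5)
Line 5: ['microwave', 'young'] (min_width=15, slack=3)
Line 6: ['green', 'fox', 'pencil'] (min_width=16, slack=2)
Line 7: ['old', 'computer', 'cloud'] (min_width=18, slack=0)
Line 8: ['book', 'release'] (min_width=12, slack=6)

Answer: |   brick structure|
|    laboratory cup|
|    dictionary you|
|     bright system|
|   microwave young|
|  green fox pencil|
|old computer cloud|
|      book release|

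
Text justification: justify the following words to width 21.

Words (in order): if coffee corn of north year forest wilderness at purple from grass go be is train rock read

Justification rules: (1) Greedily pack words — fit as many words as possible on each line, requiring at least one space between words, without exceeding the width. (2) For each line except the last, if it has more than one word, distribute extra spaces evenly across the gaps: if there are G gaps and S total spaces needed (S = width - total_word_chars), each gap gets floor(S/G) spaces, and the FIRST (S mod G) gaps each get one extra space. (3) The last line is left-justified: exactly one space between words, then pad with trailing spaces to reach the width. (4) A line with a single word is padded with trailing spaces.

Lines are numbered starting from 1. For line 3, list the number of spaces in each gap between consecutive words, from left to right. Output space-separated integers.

Answer: 2 1

Derivation:
Line 1: ['if', 'coffee', 'corn', 'of'] (min_width=17, slack=4)
Line 2: ['north', 'year', 'forest'] (min_width=17, slack=4)
Line 3: ['wilderness', 'at', 'purple'] (min_width=20, slack=1)
Line 4: ['from', 'grass', 'go', 'be', 'is'] (min_width=19, slack=2)
Line 5: ['train', 'rock', 'read'] (min_width=15, slack=6)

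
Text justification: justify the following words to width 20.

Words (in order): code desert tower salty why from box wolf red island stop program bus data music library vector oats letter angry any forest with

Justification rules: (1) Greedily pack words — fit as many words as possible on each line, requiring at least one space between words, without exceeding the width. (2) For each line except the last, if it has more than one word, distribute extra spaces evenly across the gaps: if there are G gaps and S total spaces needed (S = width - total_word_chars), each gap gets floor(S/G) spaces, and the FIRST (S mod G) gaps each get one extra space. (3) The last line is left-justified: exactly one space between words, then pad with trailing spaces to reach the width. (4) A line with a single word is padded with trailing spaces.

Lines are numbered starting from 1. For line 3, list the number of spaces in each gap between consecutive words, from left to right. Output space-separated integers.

Line 1: ['code', 'desert', 'tower'] (min_width=17, slack=3)
Line 2: ['salty', 'why', 'from', 'box'] (min_width=18, slack=2)
Line 3: ['wolf', 'red', 'island', 'stop'] (min_width=20, slack=0)
Line 4: ['program', 'bus', 'data'] (min_width=16, slack=4)
Line 5: ['music', 'library', 'vector'] (min_width=20, slack=0)
Line 6: ['oats', 'letter', 'angry'] (min_width=17, slack=3)
Line 7: ['any', 'forest', 'with'] (min_width=15, slack=5)

Answer: 1 1 1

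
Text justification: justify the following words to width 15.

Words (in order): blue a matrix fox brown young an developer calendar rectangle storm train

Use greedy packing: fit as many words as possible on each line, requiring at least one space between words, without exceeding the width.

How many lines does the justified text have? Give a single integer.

Line 1: ['blue', 'a', 'matrix'] (min_width=13, slack=2)
Line 2: ['fox', 'brown', 'young'] (min_width=15, slack=0)
Line 3: ['an', 'developer'] (min_width=12, slack=3)
Line 4: ['calendar'] (min_width=8, slack=7)
Line 5: ['rectangle', 'storm'] (min_width=15, slack=0)
Line 6: ['train'] (min_width=5, slack=10)
Total lines: 6

Answer: 6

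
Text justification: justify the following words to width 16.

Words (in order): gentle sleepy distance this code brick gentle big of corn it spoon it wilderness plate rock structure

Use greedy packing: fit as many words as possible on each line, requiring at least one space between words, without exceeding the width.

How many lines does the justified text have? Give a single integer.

Line 1: ['gentle', 'sleepy'] (min_width=13, slack=3)
Line 2: ['distance', 'this'] (min_width=13, slack=3)
Line 3: ['code', 'brick'] (min_width=10, slack=6)
Line 4: ['gentle', 'big', 'of'] (min_width=13, slack=3)
Line 5: ['corn', 'it', 'spoon', 'it'] (min_width=16, slack=0)
Line 6: ['wilderness', 'plate'] (min_width=16, slack=0)
Line 7: ['rock', 'structure'] (min_width=14, slack=2)
Total lines: 7

Answer: 7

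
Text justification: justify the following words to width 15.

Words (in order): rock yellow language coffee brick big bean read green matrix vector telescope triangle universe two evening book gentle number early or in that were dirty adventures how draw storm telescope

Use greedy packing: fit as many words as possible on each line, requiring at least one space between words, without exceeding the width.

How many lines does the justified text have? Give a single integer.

Answer: 15

Derivation:
Line 1: ['rock', 'yellow'] (min_width=11, slack=4)
Line 2: ['language', 'coffee'] (min_width=15, slack=0)
Line 3: ['brick', 'big', 'bean'] (min_width=14, slack=1)
Line 4: ['read', 'green'] (min_width=10, slack=5)
Line 5: ['matrix', 'vector'] (min_width=13, slack=2)
Line 6: ['telescope'] (min_width=9, slack=6)
Line 7: ['triangle'] (min_width=8, slack=7)
Line 8: ['universe', 'two'] (min_width=12, slack=3)
Line 9: ['evening', 'book'] (min_width=12, slack=3)
Line 10: ['gentle', 'number'] (min_width=13, slack=2)
Line 11: ['early', 'or', 'in'] (min_width=11, slack=4)
Line 12: ['that', 'were', 'dirty'] (min_width=15, slack=0)
Line 13: ['adventures', 'how'] (min_width=14, slack=1)
Line 14: ['draw', 'storm'] (min_width=10, slack=5)
Line 15: ['telescope'] (min_width=9, slack=6)
Total lines: 15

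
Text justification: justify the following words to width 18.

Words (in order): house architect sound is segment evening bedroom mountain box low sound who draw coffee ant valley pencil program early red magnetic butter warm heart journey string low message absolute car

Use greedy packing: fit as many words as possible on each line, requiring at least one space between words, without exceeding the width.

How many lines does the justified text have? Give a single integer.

Line 1: ['house', 'architect'] (min_width=15, slack=3)
Line 2: ['sound', 'is', 'segment'] (min_width=16, slack=2)
Line 3: ['evening', 'bedroom'] (min_width=15, slack=3)
Line 4: ['mountain', 'box', 'low'] (min_width=16, slack=2)
Line 5: ['sound', 'who', 'draw'] (min_width=14, slack=4)
Line 6: ['coffee', 'ant', 'valley'] (min_width=17, slack=1)
Line 7: ['pencil', 'program'] (min_width=14, slack=4)
Line 8: ['early', 'red', 'magnetic'] (min_width=18, slack=0)
Line 9: ['butter', 'warm', 'heart'] (min_width=17, slack=1)
Line 10: ['journey', 'string', 'low'] (min_width=18, slack=0)
Line 11: ['message', 'absolute'] (min_width=16, slack=2)
Line 12: ['car'] (min_width=3, slack=15)
Total lines: 12

Answer: 12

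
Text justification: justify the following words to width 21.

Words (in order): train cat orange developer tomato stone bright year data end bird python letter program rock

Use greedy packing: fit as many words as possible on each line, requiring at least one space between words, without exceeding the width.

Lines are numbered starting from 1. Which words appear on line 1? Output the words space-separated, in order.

Answer: train cat orange

Derivation:
Line 1: ['train', 'cat', 'orange'] (min_width=16, slack=5)
Line 2: ['developer', 'tomato'] (min_width=16, slack=5)
Line 3: ['stone', 'bright', 'year'] (min_width=17, slack=4)
Line 4: ['data', 'end', 'bird', 'python'] (min_width=20, slack=1)
Line 5: ['letter', 'program', 'rock'] (min_width=19, slack=2)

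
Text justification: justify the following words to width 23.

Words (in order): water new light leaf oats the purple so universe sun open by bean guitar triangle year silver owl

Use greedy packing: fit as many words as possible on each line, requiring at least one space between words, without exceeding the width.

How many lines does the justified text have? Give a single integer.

Answer: 5

Derivation:
Line 1: ['water', 'new', 'light', 'leaf'] (min_width=20, slack=3)
Line 2: ['oats', 'the', 'purple', 'so'] (min_width=18, slack=5)
Line 3: ['universe', 'sun', 'open', 'by'] (min_width=20, slack=3)
Line 4: ['bean', 'guitar', 'triangle'] (min_width=20, slack=3)
Line 5: ['year', 'silver', 'owl'] (min_width=15, slack=8)
Total lines: 5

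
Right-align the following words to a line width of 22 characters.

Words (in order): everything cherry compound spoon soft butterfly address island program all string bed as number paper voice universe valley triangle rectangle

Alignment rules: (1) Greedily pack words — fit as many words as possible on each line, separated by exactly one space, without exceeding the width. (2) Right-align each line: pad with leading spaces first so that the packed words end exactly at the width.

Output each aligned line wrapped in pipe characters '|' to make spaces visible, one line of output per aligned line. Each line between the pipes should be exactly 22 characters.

Line 1: ['everything', 'cherry'] (min_width=17, slack=5)
Line 2: ['compound', 'spoon', 'soft'] (min_width=19, slack=3)
Line 3: ['butterfly', 'address'] (min_width=17, slack=5)
Line 4: ['island', 'program', 'all'] (min_width=18, slack=4)
Line 5: ['string', 'bed', 'as', 'number'] (min_width=20, slack=2)
Line 6: ['paper', 'voice', 'universe'] (min_width=20, slack=2)
Line 7: ['valley', 'triangle'] (min_width=15, slack=7)
Line 8: ['rectangle'] (min_width=9, slack=13)

Answer: |     everything cherry|
|   compound spoon soft|
|     butterfly address|
|    island program all|
|  string bed as number|
|  paper voice universe|
|       valley triangle|
|             rectangle|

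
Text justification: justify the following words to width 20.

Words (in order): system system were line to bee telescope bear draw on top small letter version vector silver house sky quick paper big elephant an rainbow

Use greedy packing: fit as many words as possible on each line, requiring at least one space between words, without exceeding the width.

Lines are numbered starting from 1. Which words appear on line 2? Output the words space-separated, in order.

Line 1: ['system', 'system', 'were'] (min_width=18, slack=2)
Line 2: ['line', 'to', 'bee'] (min_width=11, slack=9)
Line 3: ['telescope', 'bear', 'draw'] (min_width=19, slack=1)
Line 4: ['on', 'top', 'small', 'letter'] (min_width=19, slack=1)
Line 5: ['version', 'vector'] (min_width=14, slack=6)
Line 6: ['silver', 'house', 'sky'] (min_width=16, slack=4)
Line 7: ['quick', 'paper', 'big'] (min_width=15, slack=5)
Line 8: ['elephant', 'an', 'rainbow'] (min_width=19, slack=1)

Answer: line to bee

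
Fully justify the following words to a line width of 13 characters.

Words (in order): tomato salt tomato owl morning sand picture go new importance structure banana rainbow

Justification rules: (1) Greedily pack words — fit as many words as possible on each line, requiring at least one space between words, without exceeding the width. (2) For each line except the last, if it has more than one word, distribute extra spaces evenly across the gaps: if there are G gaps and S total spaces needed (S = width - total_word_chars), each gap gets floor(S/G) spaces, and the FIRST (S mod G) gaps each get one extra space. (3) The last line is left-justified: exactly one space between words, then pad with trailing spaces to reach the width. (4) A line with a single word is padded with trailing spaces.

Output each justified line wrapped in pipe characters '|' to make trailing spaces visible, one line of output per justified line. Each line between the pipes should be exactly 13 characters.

Answer: |tomato   salt|
|tomato    owl|
|morning  sand|
|picture    go|
|new          |
|importance   |
|structure    |
|banana       |
|rainbow      |

Derivation:
Line 1: ['tomato', 'salt'] (min_width=11, slack=2)
Line 2: ['tomato', 'owl'] (min_width=10, slack=3)
Line 3: ['morning', 'sand'] (min_width=12, slack=1)
Line 4: ['picture', 'go'] (min_width=10, slack=3)
Line 5: ['new'] (min_width=3, slack=10)
Line 6: ['importance'] (min_width=10, slack=3)
Line 7: ['structure'] (min_width=9, slack=4)
Line 8: ['banana'] (min_width=6, slack=7)
Line 9: ['rainbow'] (min_width=7, slack=6)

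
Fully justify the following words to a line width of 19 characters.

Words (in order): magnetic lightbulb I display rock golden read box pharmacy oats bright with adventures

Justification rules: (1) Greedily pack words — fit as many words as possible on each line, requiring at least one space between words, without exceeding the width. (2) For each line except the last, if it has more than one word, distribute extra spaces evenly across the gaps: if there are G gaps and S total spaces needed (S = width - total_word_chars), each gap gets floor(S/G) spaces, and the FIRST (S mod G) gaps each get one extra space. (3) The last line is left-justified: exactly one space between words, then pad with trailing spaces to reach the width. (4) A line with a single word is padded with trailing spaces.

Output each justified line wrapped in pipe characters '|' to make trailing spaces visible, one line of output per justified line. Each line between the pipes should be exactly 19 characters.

Line 1: ['magnetic', 'lightbulb'] (min_width=18, slack=1)
Line 2: ['I', 'display', 'rock'] (min_width=14, slack=5)
Line 3: ['golden', 'read', 'box'] (min_width=15, slack=4)
Line 4: ['pharmacy', 'oats'] (min_width=13, slack=6)
Line 5: ['bright', 'with'] (min_width=11, slack=8)
Line 6: ['adventures'] (min_width=10, slack=9)

Answer: |magnetic  lightbulb|
|I    display   rock|
|golden   read   box|
|pharmacy       oats|
|bright         with|
|adventures         |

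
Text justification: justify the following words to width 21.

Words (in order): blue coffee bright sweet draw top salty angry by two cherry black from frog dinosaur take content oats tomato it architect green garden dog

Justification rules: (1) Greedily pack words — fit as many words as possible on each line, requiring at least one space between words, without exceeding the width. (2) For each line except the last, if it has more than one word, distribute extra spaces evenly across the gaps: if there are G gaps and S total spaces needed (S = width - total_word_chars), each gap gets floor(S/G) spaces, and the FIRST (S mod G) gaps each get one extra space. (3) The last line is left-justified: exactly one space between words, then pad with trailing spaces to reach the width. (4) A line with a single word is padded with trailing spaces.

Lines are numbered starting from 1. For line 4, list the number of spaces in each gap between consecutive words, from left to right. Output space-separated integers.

Answer: 4 4

Derivation:
Line 1: ['blue', 'coffee', 'bright'] (min_width=18, slack=3)
Line 2: ['sweet', 'draw', 'top', 'salty'] (min_width=20, slack=1)
Line 3: ['angry', 'by', 'two', 'cherry'] (min_width=19, slack=2)
Line 4: ['black', 'from', 'frog'] (min_width=15, slack=6)
Line 5: ['dinosaur', 'take', 'content'] (min_width=21, slack=0)
Line 6: ['oats', 'tomato', 'it'] (min_width=14, slack=7)
Line 7: ['architect', 'green'] (min_width=15, slack=6)
Line 8: ['garden', 'dog'] (min_width=10, slack=11)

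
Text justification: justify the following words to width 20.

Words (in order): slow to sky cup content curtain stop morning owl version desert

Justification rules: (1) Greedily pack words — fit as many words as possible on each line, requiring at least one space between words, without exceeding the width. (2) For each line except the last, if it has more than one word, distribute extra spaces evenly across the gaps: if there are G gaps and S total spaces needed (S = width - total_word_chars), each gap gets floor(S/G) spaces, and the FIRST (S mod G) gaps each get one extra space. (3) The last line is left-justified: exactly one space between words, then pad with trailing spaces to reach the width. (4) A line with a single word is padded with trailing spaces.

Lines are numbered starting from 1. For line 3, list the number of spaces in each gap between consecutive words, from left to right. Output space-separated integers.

Line 1: ['slow', 'to', 'sky', 'cup'] (min_width=15, slack=5)
Line 2: ['content', 'curtain', 'stop'] (min_width=20, slack=0)
Line 3: ['morning', 'owl', 'version'] (min_width=19, slack=1)
Line 4: ['desert'] (min_width=6, slack=14)

Answer: 2 1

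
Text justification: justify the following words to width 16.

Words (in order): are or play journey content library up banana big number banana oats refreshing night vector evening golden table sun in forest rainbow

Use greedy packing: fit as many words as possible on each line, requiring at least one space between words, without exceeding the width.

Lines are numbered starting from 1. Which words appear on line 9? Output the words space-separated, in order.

Answer: table sun in

Derivation:
Line 1: ['are', 'or', 'play'] (min_width=11, slack=5)
Line 2: ['journey', 'content'] (min_width=15, slack=1)
Line 3: ['library', 'up'] (min_width=10, slack=6)
Line 4: ['banana', 'big'] (min_width=10, slack=6)
Line 5: ['number', 'banana'] (min_width=13, slack=3)
Line 6: ['oats', 'refreshing'] (min_width=15, slack=1)
Line 7: ['night', 'vector'] (min_width=12, slack=4)
Line 8: ['evening', 'golden'] (min_width=14, slack=2)
Line 9: ['table', 'sun', 'in'] (min_width=12, slack=4)
Line 10: ['forest', 'rainbow'] (min_width=14, slack=2)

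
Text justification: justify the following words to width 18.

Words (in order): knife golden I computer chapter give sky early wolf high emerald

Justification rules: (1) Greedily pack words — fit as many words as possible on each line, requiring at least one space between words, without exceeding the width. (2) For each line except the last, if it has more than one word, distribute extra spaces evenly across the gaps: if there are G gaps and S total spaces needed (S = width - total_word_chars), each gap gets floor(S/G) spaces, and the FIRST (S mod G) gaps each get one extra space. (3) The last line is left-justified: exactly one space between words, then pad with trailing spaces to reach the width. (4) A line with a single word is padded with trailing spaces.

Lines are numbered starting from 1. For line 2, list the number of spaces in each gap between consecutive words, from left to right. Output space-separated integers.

Line 1: ['knife', 'golden', 'I'] (min_width=14, slack=4)
Line 2: ['computer', 'chapter'] (min_width=16, slack=2)
Line 3: ['give', 'sky', 'early'] (min_width=14, slack=4)
Line 4: ['wolf', 'high', 'emerald'] (min_width=17, slack=1)

Answer: 3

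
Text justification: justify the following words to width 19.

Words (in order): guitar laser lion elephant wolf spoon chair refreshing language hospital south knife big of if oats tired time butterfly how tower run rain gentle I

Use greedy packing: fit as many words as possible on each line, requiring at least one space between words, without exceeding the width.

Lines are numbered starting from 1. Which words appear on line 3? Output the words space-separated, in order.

Answer: chair refreshing

Derivation:
Line 1: ['guitar', 'laser', 'lion'] (min_width=17, slack=2)
Line 2: ['elephant', 'wolf', 'spoon'] (min_width=19, slack=0)
Line 3: ['chair', 'refreshing'] (min_width=16, slack=3)
Line 4: ['language', 'hospital'] (min_width=17, slack=2)
Line 5: ['south', 'knife', 'big', 'of'] (min_width=18, slack=1)
Line 6: ['if', 'oats', 'tired', 'time'] (min_width=18, slack=1)
Line 7: ['butterfly', 'how', 'tower'] (min_width=19, slack=0)
Line 8: ['run', 'rain', 'gentle', 'I'] (min_width=17, slack=2)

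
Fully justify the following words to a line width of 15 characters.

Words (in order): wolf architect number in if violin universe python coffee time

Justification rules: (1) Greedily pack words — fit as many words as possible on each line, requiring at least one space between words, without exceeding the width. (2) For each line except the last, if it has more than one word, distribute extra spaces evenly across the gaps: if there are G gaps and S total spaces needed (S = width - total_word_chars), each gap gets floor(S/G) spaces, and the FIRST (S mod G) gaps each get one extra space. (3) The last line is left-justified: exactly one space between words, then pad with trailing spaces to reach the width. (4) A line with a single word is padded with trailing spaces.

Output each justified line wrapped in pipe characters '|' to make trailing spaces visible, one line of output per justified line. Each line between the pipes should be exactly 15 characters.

Answer: |wolf  architect|
|number   in  if|
|violin universe|
|python   coffee|
|time           |

Derivation:
Line 1: ['wolf', 'architect'] (min_width=14, slack=1)
Line 2: ['number', 'in', 'if'] (min_width=12, slack=3)
Line 3: ['violin', 'universe'] (min_width=15, slack=0)
Line 4: ['python', 'coffee'] (min_width=13, slack=2)
Line 5: ['time'] (min_width=4, slack=11)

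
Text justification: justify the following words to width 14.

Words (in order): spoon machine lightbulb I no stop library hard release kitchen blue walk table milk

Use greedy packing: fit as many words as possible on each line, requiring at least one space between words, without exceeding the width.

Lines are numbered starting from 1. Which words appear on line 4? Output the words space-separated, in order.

Answer: hard release

Derivation:
Line 1: ['spoon', 'machine'] (min_width=13, slack=1)
Line 2: ['lightbulb', 'I', 'no'] (min_width=14, slack=0)
Line 3: ['stop', 'library'] (min_width=12, slack=2)
Line 4: ['hard', 'release'] (min_width=12, slack=2)
Line 5: ['kitchen', 'blue'] (min_width=12, slack=2)
Line 6: ['walk', 'table'] (min_width=10, slack=4)
Line 7: ['milk'] (min_width=4, slack=10)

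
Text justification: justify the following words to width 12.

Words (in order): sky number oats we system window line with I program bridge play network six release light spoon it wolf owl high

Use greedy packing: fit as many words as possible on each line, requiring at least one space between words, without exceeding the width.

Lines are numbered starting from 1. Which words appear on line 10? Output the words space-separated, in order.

Line 1: ['sky', 'number'] (min_width=10, slack=2)
Line 2: ['oats', 'we'] (min_width=7, slack=5)
Line 3: ['system'] (min_width=6, slack=6)
Line 4: ['window', 'line'] (min_width=11, slack=1)
Line 5: ['with', 'I'] (min_width=6, slack=6)
Line 6: ['program'] (min_width=7, slack=5)
Line 7: ['bridge', 'play'] (min_width=11, slack=1)
Line 8: ['network', 'six'] (min_width=11, slack=1)
Line 9: ['release'] (min_width=7, slack=5)
Line 10: ['light', 'spoon'] (min_width=11, slack=1)
Line 11: ['it', 'wolf', 'owl'] (min_width=11, slack=1)
Line 12: ['high'] (min_width=4, slack=8)

Answer: light spoon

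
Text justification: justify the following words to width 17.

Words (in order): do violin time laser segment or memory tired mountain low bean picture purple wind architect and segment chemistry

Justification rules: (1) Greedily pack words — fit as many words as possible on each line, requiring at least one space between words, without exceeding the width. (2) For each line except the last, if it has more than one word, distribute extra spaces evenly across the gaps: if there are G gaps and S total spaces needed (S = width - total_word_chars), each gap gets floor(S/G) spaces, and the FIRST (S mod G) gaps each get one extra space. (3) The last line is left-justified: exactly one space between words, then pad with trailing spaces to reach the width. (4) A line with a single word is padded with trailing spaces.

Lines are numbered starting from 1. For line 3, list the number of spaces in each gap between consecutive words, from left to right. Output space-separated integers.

Answer: 6

Derivation:
Line 1: ['do', 'violin', 'time'] (min_width=14, slack=3)
Line 2: ['laser', 'segment', 'or'] (min_width=16, slack=1)
Line 3: ['memory', 'tired'] (min_width=12, slack=5)
Line 4: ['mountain', 'low', 'bean'] (min_width=17, slack=0)
Line 5: ['picture', 'purple'] (min_width=14, slack=3)
Line 6: ['wind', 'architect'] (min_width=14, slack=3)
Line 7: ['and', 'segment'] (min_width=11, slack=6)
Line 8: ['chemistry'] (min_width=9, slack=8)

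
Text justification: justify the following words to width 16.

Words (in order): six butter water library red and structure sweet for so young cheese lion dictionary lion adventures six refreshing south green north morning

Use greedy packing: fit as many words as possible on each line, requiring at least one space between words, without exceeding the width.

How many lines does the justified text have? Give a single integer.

Answer: 10

Derivation:
Line 1: ['six', 'butter', 'water'] (min_width=16, slack=0)
Line 2: ['library', 'red', 'and'] (min_width=15, slack=1)
Line 3: ['structure', 'sweet'] (min_width=15, slack=1)
Line 4: ['for', 'so', 'young'] (min_width=12, slack=4)
Line 5: ['cheese', 'lion'] (min_width=11, slack=5)
Line 6: ['dictionary', 'lion'] (min_width=15, slack=1)
Line 7: ['adventures', 'six'] (min_width=14, slack=2)
Line 8: ['refreshing', 'south'] (min_width=16, slack=0)
Line 9: ['green', 'north'] (min_width=11, slack=5)
Line 10: ['morning'] (min_width=7, slack=9)
Total lines: 10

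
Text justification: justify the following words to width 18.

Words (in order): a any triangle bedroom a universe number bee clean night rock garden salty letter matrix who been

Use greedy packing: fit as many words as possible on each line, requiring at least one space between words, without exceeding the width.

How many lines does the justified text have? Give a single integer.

Line 1: ['a', 'any', 'triangle'] (min_width=14, slack=4)
Line 2: ['bedroom', 'a', 'universe'] (min_width=18, slack=0)
Line 3: ['number', 'bee', 'clean'] (min_width=16, slack=2)
Line 4: ['night', 'rock', 'garden'] (min_width=17, slack=1)
Line 5: ['salty', 'letter'] (min_width=12, slack=6)
Line 6: ['matrix', 'who', 'been'] (min_width=15, slack=3)
Total lines: 6

Answer: 6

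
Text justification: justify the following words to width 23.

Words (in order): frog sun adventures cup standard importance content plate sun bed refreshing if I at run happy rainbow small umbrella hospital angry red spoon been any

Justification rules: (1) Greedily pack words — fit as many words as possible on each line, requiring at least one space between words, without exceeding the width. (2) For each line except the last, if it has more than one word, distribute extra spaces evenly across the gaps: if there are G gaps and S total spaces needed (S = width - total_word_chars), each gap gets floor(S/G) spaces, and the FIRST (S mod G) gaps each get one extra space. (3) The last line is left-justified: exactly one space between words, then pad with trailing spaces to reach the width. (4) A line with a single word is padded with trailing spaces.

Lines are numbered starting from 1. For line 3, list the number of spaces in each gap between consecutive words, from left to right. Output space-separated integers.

Line 1: ['frog', 'sun', 'adventures', 'cup'] (min_width=23, slack=0)
Line 2: ['standard', 'importance'] (min_width=19, slack=4)
Line 3: ['content', 'plate', 'sun', 'bed'] (min_width=21, slack=2)
Line 4: ['refreshing', 'if', 'I', 'at', 'run'] (min_width=22, slack=1)
Line 5: ['happy', 'rainbow', 'small'] (min_width=19, slack=4)
Line 6: ['umbrella', 'hospital', 'angry'] (min_width=23, slack=0)
Line 7: ['red', 'spoon', 'been', 'any'] (min_width=18, slack=5)

Answer: 2 2 1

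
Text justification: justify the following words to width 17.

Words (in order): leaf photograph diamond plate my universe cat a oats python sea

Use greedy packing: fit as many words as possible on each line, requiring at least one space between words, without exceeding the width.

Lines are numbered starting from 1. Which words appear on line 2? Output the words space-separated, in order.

Line 1: ['leaf', 'photograph'] (min_width=15, slack=2)
Line 2: ['diamond', 'plate', 'my'] (min_width=16, slack=1)
Line 3: ['universe', 'cat', 'a'] (min_width=14, slack=3)
Line 4: ['oats', 'python', 'sea'] (min_width=15, slack=2)

Answer: diamond plate my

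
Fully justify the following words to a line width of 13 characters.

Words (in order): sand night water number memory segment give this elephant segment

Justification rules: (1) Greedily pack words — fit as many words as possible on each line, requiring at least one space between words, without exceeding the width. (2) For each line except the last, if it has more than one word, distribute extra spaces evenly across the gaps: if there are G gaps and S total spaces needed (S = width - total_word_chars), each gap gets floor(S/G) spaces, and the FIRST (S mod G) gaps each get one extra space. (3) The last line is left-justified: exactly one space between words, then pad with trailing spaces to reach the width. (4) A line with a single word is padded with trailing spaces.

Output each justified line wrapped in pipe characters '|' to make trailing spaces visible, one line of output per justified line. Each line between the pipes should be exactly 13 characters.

Answer: |sand    night|
|water  number|
|memory       |
|segment  give|
|this elephant|
|segment      |

Derivation:
Line 1: ['sand', 'night'] (min_width=10, slack=3)
Line 2: ['water', 'number'] (min_width=12, slack=1)
Line 3: ['memory'] (min_width=6, slack=7)
Line 4: ['segment', 'give'] (min_width=12, slack=1)
Line 5: ['this', 'elephant'] (min_width=13, slack=0)
Line 6: ['segment'] (min_width=7, slack=6)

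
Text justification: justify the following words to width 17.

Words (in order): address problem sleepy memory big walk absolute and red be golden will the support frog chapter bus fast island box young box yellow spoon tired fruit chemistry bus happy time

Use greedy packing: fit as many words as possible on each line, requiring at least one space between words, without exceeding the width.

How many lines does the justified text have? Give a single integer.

Line 1: ['address', 'problem'] (min_width=15, slack=2)
Line 2: ['sleepy', 'memory', 'big'] (min_width=17, slack=0)
Line 3: ['walk', 'absolute', 'and'] (min_width=17, slack=0)
Line 4: ['red', 'be', 'golden'] (min_width=13, slack=4)
Line 5: ['will', 'the', 'support'] (min_width=16, slack=1)
Line 6: ['frog', 'chapter', 'bus'] (min_width=16, slack=1)
Line 7: ['fast', 'island', 'box'] (min_width=15, slack=2)
Line 8: ['young', 'box', 'yellow'] (min_width=16, slack=1)
Line 9: ['spoon', 'tired', 'fruit'] (min_width=17, slack=0)
Line 10: ['chemistry', 'bus'] (min_width=13, slack=4)
Line 11: ['happy', 'time'] (min_width=10, slack=7)
Total lines: 11

Answer: 11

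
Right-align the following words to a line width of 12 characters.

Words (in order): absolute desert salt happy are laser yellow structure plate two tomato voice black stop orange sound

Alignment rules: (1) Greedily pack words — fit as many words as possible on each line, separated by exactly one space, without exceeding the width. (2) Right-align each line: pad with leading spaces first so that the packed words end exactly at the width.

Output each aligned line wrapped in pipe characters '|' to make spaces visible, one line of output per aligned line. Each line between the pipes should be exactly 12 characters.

Answer: |    absolute|
| desert salt|
|   happy are|
|laser yellow|
|   structure|
|   plate two|
|tomato voice|
|  black stop|
|orange sound|

Derivation:
Line 1: ['absolute'] (min_width=8, slack=4)
Line 2: ['desert', 'salt'] (min_width=11, slack=1)
Line 3: ['happy', 'are'] (min_width=9, slack=3)
Line 4: ['laser', 'yellow'] (min_width=12, slack=0)
Line 5: ['structure'] (min_width=9, slack=3)
Line 6: ['plate', 'two'] (min_width=9, slack=3)
Line 7: ['tomato', 'voice'] (min_width=12, slack=0)
Line 8: ['black', 'stop'] (min_width=10, slack=2)
Line 9: ['orange', 'sound'] (min_width=12, slack=0)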